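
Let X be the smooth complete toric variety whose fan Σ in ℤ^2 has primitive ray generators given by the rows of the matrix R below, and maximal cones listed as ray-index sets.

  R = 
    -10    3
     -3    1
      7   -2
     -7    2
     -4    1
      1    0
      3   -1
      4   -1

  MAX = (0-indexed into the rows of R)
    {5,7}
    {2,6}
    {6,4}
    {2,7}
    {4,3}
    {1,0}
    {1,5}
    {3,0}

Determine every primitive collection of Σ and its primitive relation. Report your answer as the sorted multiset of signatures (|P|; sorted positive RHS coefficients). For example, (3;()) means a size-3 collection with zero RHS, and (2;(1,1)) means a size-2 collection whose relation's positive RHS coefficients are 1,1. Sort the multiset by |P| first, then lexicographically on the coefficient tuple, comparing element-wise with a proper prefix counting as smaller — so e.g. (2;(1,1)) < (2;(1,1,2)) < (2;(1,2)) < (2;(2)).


Minimal non-faces — 20 found among 8 rays, 8 max cones:

  • {1,6}:  v_{1} + v_{6} = 0  →  sig = (2;())
  • {2,3}:  v_{2} + v_{3} = 0  →  sig = (2;())
  • {4,7}:  v_{4} + v_{7} = 0  →  sig = (2;())
  • {0,2}:  v_{0} + v_{2} = v_{1}  →  sig = (2;(1))
  • {0,6}:  v_{0} + v_{6} = v_{3}  →  sig = (2;(1))
  • {1,2}:  v_{1} + v_{2} = v_{7}  →  sig = (2;(1))
  • {1,3}:  v_{1} + v_{3} = v_{0}  →  sig = (2;(1))
  • {1,4}:  v_{1} + v_{4} = v_{3}  →  sig = (2;(1))
  • {1,7}:  v_{1} + v_{7} = v_{5}  →  sig = (2;(1))
  • {2,4}:  v_{2} + v_{4} = v_{6}  →  sig = (2;(1))
  • {3,6}:  v_{3} + v_{6} = v_{4}  →  sig = (2;(1))
  • {3,7}:  v_{3} + v_{7} = v_{1}  →  sig = (2;(1))
  • {4,5}:  v_{4} + v_{5} = v_{1}  →  sig = (2;(1))
  • {5,6}:  v_{5} + v_{6} = v_{7}  →  sig = (2;(1))
  • {6,7}:  v_{6} + v_{7} = v_{2}  →  sig = (2;(1))
  • {0,4}:  v_{0} + v_{4} = 2·v_{3}  →  sig = (2;(2))
  • {0,7}:  v_{0} + v_{7} = 2·v_{1}  →  sig = (2;(2))
  • {2,5}:  v_{2} + v_{5} = 2·v_{7}  →  sig = (2;(2))
  • {3,5}:  v_{3} + v_{5} = 2·v_{1}  →  sig = (2;(2))
  • {0,5}:  v_{0} + v_{5} = 3·v_{1}  →  sig = (2;(3))

Hence PRS(X_Σ) =
    (2;())
    (2;())
    (2;())
    (2;(1))
    (2;(1))
    (2;(1))
    (2;(1))
    (2;(1))
    (2;(1))
    (2;(1))
    (2;(1))
    (2;(1))
    (2;(1))
    (2;(1))
    (2;(1))
    (2;(2))
    (2;(2))
    (2;(2))
    (2;(2))
    (2;(3))


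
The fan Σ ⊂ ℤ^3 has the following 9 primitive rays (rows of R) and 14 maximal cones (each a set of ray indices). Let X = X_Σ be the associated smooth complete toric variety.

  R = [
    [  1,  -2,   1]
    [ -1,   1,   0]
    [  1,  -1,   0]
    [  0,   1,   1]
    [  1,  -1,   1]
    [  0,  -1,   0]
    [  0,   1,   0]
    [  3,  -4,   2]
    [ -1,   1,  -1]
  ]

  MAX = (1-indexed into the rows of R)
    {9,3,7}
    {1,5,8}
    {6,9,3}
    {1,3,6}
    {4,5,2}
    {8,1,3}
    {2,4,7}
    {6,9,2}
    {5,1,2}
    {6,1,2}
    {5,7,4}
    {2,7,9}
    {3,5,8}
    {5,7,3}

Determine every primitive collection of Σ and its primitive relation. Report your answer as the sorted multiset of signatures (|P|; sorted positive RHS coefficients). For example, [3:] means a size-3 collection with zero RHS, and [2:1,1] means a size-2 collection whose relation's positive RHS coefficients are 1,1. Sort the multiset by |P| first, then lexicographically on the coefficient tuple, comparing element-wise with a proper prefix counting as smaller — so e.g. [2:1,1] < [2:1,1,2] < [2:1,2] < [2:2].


Σ has 17 primitive collections:

  P={2,3}:  v_{2} + v_{3} = 0  →  sig = [2:]
  P={5,9}:  v_{5} + v_{9} = 0  →  sig = [2:]
  P={6,7}:  v_{6} + v_{7} = 0  →  sig = [2:]
  P={1,7}:  v_{1} + v_{7} = v_{5}  →  sig = [2:1]
  P={1,9}:  v_{1} + v_{9} = v_{6}  →  sig = [2:1]
  P={5,6}:  v_{5} + v_{6} = v_{1}  →  sig = [2:1]
  P={2,8}:  v_{2} + v_{8} = v_{1} + v_{5}  →  sig = [2:1,1]
  P={3,4}:  v_{3} + v_{4} = v_{5} + v_{7}  →  sig = [2:1,1]
  P={4,6}:  v_{4} + v_{6} = v_{2} + v_{5}  →  sig = [2:1,1]
  P={4,9}:  v_{4} + v_{9} = v_{2} + v_{7}  →  sig = [2:1,1]
  P={8,9}:  v_{8} + v_{9} = v_{1} + v_{3}  →  sig = [2:1,1]
  P={1,4}:  v_{1} + v_{4} = v_{2} + 2·v_{5}  →  sig = [2:1,2]
  P={6,8}:  v_{6} + v_{8} = 2·v_{1} + v_{3}  →  sig = [2:1,2]
  P={7,8}:  v_{7} + v_{8} = v_{3} + 2·v_{5}  →  sig = [2:1,2]
  P={4,8}:  v_{4} + v_{8} = 3·v_{5}  →  sig = [2:3]
  P={1,3,5}:  v_{1} + v_{3} + v_{5} = v_{8}  →  sig = [3:1]
  P={2,5,7}:  v_{2} + v_{5} + v_{7} = v_{4}  →  sig = [3:1]

Hence PRS(X_Σ) =
[[2:], [2:], [2:], [2:1], [2:1], [2:1], [2:1,1], [2:1,1], [2:1,1], [2:1,1], [2:1,1], [2:1,2], [2:1,2], [2:1,2], [2:3], [3:1], [3:1]]


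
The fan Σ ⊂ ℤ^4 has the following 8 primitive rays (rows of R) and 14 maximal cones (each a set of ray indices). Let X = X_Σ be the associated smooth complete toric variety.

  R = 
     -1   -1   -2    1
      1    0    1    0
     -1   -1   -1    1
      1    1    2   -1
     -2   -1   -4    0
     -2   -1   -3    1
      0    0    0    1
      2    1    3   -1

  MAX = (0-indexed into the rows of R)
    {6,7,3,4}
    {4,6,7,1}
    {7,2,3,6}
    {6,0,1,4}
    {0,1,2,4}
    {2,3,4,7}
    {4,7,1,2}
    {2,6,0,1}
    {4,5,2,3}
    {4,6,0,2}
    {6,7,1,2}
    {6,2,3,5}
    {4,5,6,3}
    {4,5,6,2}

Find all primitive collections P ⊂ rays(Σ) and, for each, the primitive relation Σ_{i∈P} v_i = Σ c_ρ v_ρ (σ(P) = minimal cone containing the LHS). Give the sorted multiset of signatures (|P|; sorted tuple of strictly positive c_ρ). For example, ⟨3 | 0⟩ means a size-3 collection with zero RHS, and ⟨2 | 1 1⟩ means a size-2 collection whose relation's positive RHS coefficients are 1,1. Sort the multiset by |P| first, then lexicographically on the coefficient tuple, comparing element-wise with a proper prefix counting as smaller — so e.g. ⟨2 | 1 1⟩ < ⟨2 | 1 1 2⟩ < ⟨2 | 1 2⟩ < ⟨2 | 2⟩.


The 9 primitive collections of Σ (r=8, n=4):

  • {0,3}:  v_{0} + v_{3} = 0  ⟹  sig = ⟨2 | 0⟩
  • {5,7}:  v_{5} + v_{7} = 0  ⟹  sig = ⟨2 | 0⟩
  • {0,7}:  v_{0} + v_{7} = v_{1}  ⟹  sig = ⟨2 | 1⟩
  • {1,3}:  v_{1} + v_{3} = v_{7}  ⟹  sig = ⟨2 | 1⟩
  • {1,5}:  v_{1} + v_{5} = v_{0}  ⟹  sig = ⟨2 | 1⟩
  • {0,5}:  v_{0} + v_{5} = v_{2} + v_{4} + v_{6}  ⟹  sig = ⟨2 | 1 1 1⟩
  • {2,3,4,6}:  v_{2} + v_{3} + v_{4} + v_{6} = v_{5}  ⟹  sig = ⟨4 | 1⟩
  • {2,4,6,7}:  v_{2} + v_{4} + v_{6} + v_{7} = v_{0}  ⟹  sig = ⟨4 | 1⟩
  • {1,2,4,6}:  v_{1} + v_{2} + v_{4} + v_{6} = 2·v_{0}  ⟹  sig = ⟨4 | 2⟩

so the primitive-relation signature multiset is
[⟨2 | 0⟩, ⟨2 | 0⟩, ⟨2 | 1⟩, ⟨2 | 1⟩, ⟨2 | 1⟩, ⟨2 | 1 1 1⟩, ⟨4 | 1⟩, ⟨4 | 1⟩, ⟨4 | 2⟩]


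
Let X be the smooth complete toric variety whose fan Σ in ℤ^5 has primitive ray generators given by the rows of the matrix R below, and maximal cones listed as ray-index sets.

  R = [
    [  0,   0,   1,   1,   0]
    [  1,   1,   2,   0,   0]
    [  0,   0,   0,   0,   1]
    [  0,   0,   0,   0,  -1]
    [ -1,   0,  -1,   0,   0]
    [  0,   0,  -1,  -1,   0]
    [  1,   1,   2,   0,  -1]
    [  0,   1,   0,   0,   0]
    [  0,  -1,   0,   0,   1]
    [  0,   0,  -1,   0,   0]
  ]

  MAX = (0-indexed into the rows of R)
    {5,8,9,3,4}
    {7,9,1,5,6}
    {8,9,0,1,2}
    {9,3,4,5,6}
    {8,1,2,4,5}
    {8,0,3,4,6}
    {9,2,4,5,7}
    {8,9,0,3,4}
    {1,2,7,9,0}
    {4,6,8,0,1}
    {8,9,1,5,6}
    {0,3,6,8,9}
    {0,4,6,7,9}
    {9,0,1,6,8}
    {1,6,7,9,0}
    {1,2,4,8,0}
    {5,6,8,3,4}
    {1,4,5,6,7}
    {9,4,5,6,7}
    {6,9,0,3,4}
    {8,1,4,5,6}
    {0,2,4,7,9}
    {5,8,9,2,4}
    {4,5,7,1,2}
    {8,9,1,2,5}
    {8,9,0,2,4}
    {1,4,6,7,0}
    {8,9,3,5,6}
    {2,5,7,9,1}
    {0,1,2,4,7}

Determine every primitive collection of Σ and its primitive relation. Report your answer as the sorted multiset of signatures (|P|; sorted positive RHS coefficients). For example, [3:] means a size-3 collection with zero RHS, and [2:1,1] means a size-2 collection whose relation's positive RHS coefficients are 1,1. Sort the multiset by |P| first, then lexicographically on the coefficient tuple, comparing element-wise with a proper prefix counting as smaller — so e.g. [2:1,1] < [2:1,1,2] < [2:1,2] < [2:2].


Σ has 8 primitive collections:

  P = {0,5}:  v_{0} + v_{5} = 0  so sig = [2:]
  P = {2,3}:  v_{2} + v_{3} = 0  so sig = [2:]
  P = {1,3}:  v_{1} + v_{3} = v_{6}  so sig = [2:1]
  P = {2,6}:  v_{2} + v_{6} = v_{1}  so sig = [2:1]
  P = {7,8}:  v_{7} + v_{8} = v_{2}  so sig = [2:1]
  P = {3,7}:  v_{3} + v_{7} = v_{4} + v_{6} + v_{9}  so sig = [2:1,1,1]
  P = {1,4,9}:  v_{1} + v_{4} + v_{9} = v_{7}  so sig = [3:1]
  P = {4,6,8,9}:  v_{4} + v_{6} + v_{8} + v_{9} = 0  so sig = [4:]

so the primitive-relation signature multiset is
    |P|=2: 6 collections, coeffs (), (), (1), (1), (1), (1,1,1)
    |P|=3: 1 collection, coeffs (1)
    |P|=4: 1 collection, coeffs ()


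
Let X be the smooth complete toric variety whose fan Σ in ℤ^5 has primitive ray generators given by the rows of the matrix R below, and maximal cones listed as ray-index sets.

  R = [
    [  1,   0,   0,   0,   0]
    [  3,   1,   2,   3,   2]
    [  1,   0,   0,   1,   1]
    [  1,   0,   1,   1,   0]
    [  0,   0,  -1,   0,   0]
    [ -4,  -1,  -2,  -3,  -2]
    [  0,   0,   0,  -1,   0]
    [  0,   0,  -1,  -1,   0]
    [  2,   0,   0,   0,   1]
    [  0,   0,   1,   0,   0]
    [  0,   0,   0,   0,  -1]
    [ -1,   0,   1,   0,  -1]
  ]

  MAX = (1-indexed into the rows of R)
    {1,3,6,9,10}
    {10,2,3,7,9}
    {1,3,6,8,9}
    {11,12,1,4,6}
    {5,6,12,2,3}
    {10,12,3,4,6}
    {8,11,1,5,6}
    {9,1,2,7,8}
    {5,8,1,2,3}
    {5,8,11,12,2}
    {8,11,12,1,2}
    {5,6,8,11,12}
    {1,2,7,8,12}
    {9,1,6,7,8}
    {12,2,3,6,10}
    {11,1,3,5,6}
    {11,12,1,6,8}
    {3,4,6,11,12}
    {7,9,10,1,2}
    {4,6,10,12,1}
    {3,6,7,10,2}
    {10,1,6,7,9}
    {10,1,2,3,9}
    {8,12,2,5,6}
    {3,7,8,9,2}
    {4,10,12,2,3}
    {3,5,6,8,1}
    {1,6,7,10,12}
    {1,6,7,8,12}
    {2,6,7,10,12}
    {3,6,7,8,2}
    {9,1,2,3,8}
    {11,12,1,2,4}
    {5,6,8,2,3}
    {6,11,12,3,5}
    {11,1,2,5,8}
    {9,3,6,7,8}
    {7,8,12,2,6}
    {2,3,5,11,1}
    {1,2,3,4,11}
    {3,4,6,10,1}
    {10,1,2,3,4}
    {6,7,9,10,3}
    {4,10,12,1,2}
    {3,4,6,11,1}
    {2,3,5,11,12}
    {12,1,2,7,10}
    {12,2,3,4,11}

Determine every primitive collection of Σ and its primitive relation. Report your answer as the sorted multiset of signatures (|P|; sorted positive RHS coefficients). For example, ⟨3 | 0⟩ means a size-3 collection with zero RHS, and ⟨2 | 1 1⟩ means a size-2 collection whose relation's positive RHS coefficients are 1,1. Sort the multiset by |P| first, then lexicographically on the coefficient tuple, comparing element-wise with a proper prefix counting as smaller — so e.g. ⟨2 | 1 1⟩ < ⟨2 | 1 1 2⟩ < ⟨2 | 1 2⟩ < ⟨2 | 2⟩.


22 collections generate NE(X_Σ); each relation:

  P = {5,10}:  v_{5} + v_{10} = 0  ⟹  sig = ⟨2 | 0⟩
  P = {4,8}:  v_{4} + v_{8} = v_{1}  ⟹  sig = ⟨2 | 1⟩
  P = {5,7}:  v_{5} + v_{7} = v_{8}  ⟹  sig = ⟨2 | 1⟩
  P = {8,10}:  v_{8} + v_{10} = v_{7}  ⟹  sig = ⟨2 | 1⟩
  P = {4,5}:  v_{4} + v_{5} = v_{3} + v_{11}  ⟹  sig = ⟨2 | 1 1⟩
  P = {4,7}:  v_{4} + v_{7} = v_{1} + v_{10}  ⟹  sig = ⟨2 | 1 1⟩
  P = {9,12}:  v_{9} + v_{12} = v_{1} + v_{10}  ⟹  sig = ⟨2 | 1 1⟩
  P = {10,11}:  v_{10} + v_{11} = v_{1} + v_{12}  ⟹  sig = ⟨2 | 1 1⟩
  P = {5,9}:  v_{5} + v_{9} = v_{1} + v_{3} + v_{8}  ⟹  sig = ⟨2 | 1 1 1⟩
  P = {7,11}:  v_{7} + v_{11} = v_{1} + v_{8} + v_{12}  ⟹  sig = ⟨2 | 1 1 1⟩
  P = {4,9}:  v_{4} + v_{9} = 2·v_{1} + v_{3} + v_{10}  ⟹  sig = ⟨2 | 1 1 2⟩
  P = {9,11}:  v_{9} + v_{11} = 2·v_{1}  ⟹  sig = ⟨2 | 2⟩
  P = {1,2,6}:  v_{1} + v_{2} + v_{6} = 0  ⟹  sig = ⟨3 | 0⟩
  P = {3,8,12}:  v_{3} + v_{8} + v_{12} = 0  ⟹  sig = ⟨3 | 0⟩
  P = {1,3,7}:  v_{1} + v_{3} + v_{7} = v_{9}  ⟹  sig = ⟨3 | 1⟩
  P = {1,3,12}:  v_{1} + v_{3} + v_{12} = v_{4}  ⟹  sig = ⟨3 | 1⟩
  P = {1,5,12}:  v_{1} + v_{5} + v_{12} = v_{11}  ⟹  sig = ⟨3 | 1⟩
  P = {3,7,12}:  v_{3} + v_{7} + v_{12} = v_{10}  ⟹  sig = ⟨3 | 1⟩
  P = {2,4,6}:  v_{2} + v_{4} + v_{6} = v_{3} + v_{12}  ⟹  sig = ⟨3 | 1 1⟩
  P = {2,6,9}:  v_{2} + v_{6} + v_{9} = v_{3} + v_{7}  ⟹  sig = ⟨3 | 1 1⟩
  P = {2,6,11}:  v_{2} + v_{6} + v_{11} = v_{5} + v_{12}  ⟹  sig = ⟨3 | 1 1⟩
  P = {3,8,11}:  v_{3} + v_{8} + v_{11} = v_{1} + v_{5}  ⟹  sig = ⟨3 | 1 1⟩

so the primitive-relation signature multiset is
{ ⟨2 | 0⟩,  ⟨2 | 1⟩ ×3,  ⟨2 | 1 1⟩ ×4,  ⟨2 | 1 1 1⟩ ×2,  ⟨2 | 1 1 2⟩,  ⟨2 | 2⟩,  ⟨3 | 0⟩ ×2,  ⟨3 | 1⟩ ×4,  ⟨3 | 1 1⟩ ×4 }


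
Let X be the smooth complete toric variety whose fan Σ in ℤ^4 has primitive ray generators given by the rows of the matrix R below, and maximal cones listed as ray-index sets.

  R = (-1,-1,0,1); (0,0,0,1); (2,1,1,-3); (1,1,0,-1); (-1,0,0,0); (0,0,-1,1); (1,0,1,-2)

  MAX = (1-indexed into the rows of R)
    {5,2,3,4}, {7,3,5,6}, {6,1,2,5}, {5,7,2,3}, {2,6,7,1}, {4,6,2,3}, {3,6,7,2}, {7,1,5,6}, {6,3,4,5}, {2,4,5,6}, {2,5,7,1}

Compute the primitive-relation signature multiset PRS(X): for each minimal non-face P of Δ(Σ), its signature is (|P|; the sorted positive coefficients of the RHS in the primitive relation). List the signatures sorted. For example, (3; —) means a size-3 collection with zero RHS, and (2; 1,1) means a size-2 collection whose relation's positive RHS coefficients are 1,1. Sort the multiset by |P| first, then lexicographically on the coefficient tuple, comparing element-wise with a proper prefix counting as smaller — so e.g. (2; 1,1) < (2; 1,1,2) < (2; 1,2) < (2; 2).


5 minimal non-faces of Δ(Σ) (on 7 rays):

  • {1,4}:  v_{1} + v_{4} = 0  ⟹  sig = (2; —)
  • {1,3}:  v_{1} + v_{3} = v_{7}  ⟹  sig = (2; 1)
  • {4,7}:  v_{4} + v_{7} = v_{3}  ⟹  sig = (2; 1)
  • {2,5,6,7}:  v_{2} + v_{5} + v_{6} + v_{7} = 0  ⟹  sig = (4; —)
  • {2,3,5,6}:  v_{2} + v_{3} + v_{5} + v_{6} = v_{4}  ⟹  sig = (4; 1)

Hence PRS(X_Σ) =
    |P|=2: 3 collections, coeffs (), (1), (1)
    |P|=4: 2 collections, coeffs (), (1)


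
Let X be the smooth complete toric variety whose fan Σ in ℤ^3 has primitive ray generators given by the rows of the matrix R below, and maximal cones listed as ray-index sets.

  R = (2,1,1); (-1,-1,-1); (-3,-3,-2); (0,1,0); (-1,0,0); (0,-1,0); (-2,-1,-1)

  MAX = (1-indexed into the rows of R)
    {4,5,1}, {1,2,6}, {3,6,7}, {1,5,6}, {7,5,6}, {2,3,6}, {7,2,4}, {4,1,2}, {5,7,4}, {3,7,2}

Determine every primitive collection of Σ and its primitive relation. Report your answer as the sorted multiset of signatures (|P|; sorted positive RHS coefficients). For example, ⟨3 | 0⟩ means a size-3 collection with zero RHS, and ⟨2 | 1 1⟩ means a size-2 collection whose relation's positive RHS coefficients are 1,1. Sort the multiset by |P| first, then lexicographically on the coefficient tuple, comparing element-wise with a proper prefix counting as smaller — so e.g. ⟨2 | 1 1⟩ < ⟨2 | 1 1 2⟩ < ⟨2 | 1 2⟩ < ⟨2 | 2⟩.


7 minimal non-faces of Δ(Σ) (on 7 rays):

  • {1,7}:  v_{1} + v_{7} = 0  ⟹  sig = ⟨2 | 0⟩
  • {4,6}:  v_{4} + v_{6} = 0  ⟹  sig = ⟨2 | 0⟩
  • {2,5}:  v_{2} + v_{5} = v_{7}  ⟹  sig = ⟨2 | 1⟩
  • {1,3}:  v_{1} + v_{3} = v_{2} + v_{6}  ⟹  sig = ⟨2 | 1 1⟩
  • {3,4}:  v_{3} + v_{4} = v_{2} + v_{7}  ⟹  sig = ⟨2 | 1 1⟩
  • {3,5}:  v_{3} + v_{5} = v_{6} + 2·v_{7}  ⟹  sig = ⟨2 | 1 2⟩
  • {2,6,7}:  v_{2} + v_{6} + v_{7} = v_{3}  ⟹  sig = ⟨3 | 1⟩

Signatures (|P|; sorted positive RHS coefficients), sorted:
{ ⟨2 | 0⟩ ×2,  ⟨2 | 1⟩,  ⟨2 | 1 1⟩ ×2,  ⟨2 | 1 2⟩,  ⟨3 | 1⟩ }


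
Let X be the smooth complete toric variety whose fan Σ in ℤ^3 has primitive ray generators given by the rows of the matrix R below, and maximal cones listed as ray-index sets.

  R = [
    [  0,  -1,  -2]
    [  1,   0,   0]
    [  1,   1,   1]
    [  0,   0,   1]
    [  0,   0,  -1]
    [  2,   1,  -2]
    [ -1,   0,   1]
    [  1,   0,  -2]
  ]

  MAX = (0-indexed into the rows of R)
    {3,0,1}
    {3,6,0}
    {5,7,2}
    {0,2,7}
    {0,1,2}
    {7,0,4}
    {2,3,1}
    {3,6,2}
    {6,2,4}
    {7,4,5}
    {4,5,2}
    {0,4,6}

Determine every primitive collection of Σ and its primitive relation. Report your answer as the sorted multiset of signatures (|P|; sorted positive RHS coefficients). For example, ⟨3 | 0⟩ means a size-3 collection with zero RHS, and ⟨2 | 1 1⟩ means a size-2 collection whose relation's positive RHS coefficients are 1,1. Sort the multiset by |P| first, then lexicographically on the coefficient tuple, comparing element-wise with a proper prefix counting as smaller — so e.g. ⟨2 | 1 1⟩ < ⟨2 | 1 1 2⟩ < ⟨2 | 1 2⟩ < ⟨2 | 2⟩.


Minimal non-faces — 14 found among 8 rays, 12 max cones:

  • {3,4}:  v_{3} + v_{4} = 0 — sig = ⟨2 | 0⟩
  • {1,6}:  v_{1} + v_{6} = v_{3} — sig = ⟨2 | 1⟩
  • {6,7}:  v_{6} + v_{7} = v_{4} — sig = ⟨2 | 1⟩
  • {1,4}:  v_{1} + v_{4} = v_{0} + v_{2} — sig = ⟨2 | 1 1⟩
  • {3,5}:  v_{3} + v_{5} = v_{2} + v_{7} — sig = ⟨2 | 1 1⟩
  • {3,7}:  v_{3} + v_{7} = v_{0} + v_{2} — sig = ⟨2 | 1 1⟩
  • {1,5}:  v_{1} + v_{5} = v_{0} + 2·v_{2} + v_{7} — sig = ⟨2 | 1 1 2⟩
  • {5,6}:  v_{5} + v_{6} = v_{2} + 2·v_{4} — sig = ⟨2 | 1 2⟩
  • {0,5}:  v_{0} + v_{5} = 2·v_{7} — sig = ⟨2 | 2⟩
  • {1,7}:  v_{1} + v_{7} = 2·v_{0} + 2·v_{2} — sig = ⟨2 | 2 2⟩
  • {0,2,6}:  v_{0} + v_{2} + v_{6} = 0 — sig = ⟨3 | 0⟩
  • {0,2,3}:  v_{0} + v_{2} + v_{3} = v_{1} — sig = ⟨3 | 1⟩
  • {0,2,4}:  v_{0} + v_{2} + v_{4} = v_{7} — sig = ⟨3 | 1⟩
  • {2,4,7}:  v_{2} + v_{4} + v_{7} = v_{5} — sig = ⟨3 | 1⟩

so the primitive-relation signature multiset is
    ⟨2 | 0⟩
    ⟨2 | 1⟩
    ⟨2 | 1⟩
    ⟨2 | 1 1⟩
    ⟨2 | 1 1⟩
    ⟨2 | 1 1⟩
    ⟨2 | 1 1 2⟩
    ⟨2 | 1 2⟩
    ⟨2 | 2⟩
    ⟨2 | 2 2⟩
    ⟨3 | 0⟩
    ⟨3 | 1⟩
    ⟨3 | 1⟩
    ⟨3 | 1⟩


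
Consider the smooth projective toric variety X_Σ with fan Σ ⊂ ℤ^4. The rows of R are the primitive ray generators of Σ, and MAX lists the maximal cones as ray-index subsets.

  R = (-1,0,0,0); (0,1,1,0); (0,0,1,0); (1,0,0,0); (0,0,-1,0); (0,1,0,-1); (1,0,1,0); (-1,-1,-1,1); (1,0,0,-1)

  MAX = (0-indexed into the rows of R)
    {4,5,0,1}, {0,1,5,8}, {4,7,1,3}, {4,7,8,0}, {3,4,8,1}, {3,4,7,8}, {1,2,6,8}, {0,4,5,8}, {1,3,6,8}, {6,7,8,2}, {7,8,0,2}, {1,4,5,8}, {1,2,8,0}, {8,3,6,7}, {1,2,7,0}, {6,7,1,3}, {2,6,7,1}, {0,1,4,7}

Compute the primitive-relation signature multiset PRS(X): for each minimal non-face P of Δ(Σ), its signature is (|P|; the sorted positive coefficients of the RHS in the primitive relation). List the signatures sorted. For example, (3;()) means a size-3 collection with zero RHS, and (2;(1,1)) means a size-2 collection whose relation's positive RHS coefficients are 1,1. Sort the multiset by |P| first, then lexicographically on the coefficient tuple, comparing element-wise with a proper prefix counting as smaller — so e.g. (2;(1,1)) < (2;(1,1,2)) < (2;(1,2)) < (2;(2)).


11 minimal non-faces of Δ(Σ) (on 9 rays):

  • {0,3}:  v_{0} + v_{3} = 0  so sig = (2;())
  • {2,4}:  v_{2} + v_{4} = 0  so sig = (2;())
  • {0,6}:  v_{0} + v_{6} = v_{2}  so sig = (2;(1))
  • {2,3}:  v_{2} + v_{3} = v_{6}  so sig = (2;(1))
  • {4,6}:  v_{4} + v_{6} = v_{3}  so sig = (2;(1))
  • {5,6}:  v_{5} + v_{6} = v_{1} + v_{8}  so sig = (2;(1,1))
  • {5,7}:  v_{5} + v_{7} = v_{0} + v_{4}  so sig = (2;(1,1))
  • {2,5}:  v_{2} + v_{5} = v_{0} + v_{1} + v_{8}  so sig = (2;(1,1,1))
  • {3,5}:  v_{3} + v_{5} = v_{1} + v_{4} + v_{8}  so sig = (2;(1,1,1))
  • {1,7,8}:  v_{1} + v_{7} + v_{8} = 0  so sig = (3;())
  • {0,1,4,8}:  v_{0} + v_{1} + v_{4} + v_{8} = v_{5}  so sig = (4;(1))

Signatures (|P|; sorted positive RHS coefficients), sorted:
{ (2;()) ×2,  (2;(1)) ×3,  (2;(1,1)) ×2,  (2;(1,1,1)) ×2,  (3;()),  (4;(1)) }


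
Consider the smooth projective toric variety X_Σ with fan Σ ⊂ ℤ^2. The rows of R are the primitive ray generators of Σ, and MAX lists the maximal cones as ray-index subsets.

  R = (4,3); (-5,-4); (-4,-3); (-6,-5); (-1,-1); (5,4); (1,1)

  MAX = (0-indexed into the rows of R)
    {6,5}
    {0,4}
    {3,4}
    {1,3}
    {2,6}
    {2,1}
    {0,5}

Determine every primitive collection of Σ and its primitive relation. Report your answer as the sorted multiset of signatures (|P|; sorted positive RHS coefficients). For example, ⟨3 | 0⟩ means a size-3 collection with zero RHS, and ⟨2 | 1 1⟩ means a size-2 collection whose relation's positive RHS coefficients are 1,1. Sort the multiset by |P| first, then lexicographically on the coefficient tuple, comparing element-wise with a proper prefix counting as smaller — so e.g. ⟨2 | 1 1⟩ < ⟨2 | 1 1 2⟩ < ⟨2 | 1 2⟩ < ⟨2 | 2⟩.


Minimal non-faces — 14 found among 7 rays, 7 max cones:

  P = {0,2}:  v_{0} + v_{2} = 0  ⇒ sig = ⟨2 | 0⟩
  P = {1,5}:  v_{1} + v_{5} = 0  ⇒ sig = ⟨2 | 0⟩
  P = {4,6}:  v_{4} + v_{6} = 0  ⇒ sig = ⟨2 | 0⟩
  P = {0,1}:  v_{0} + v_{1} = v_{4}  ⇒ sig = ⟨2 | 1⟩
  P = {0,6}:  v_{0} + v_{6} = v_{5}  ⇒ sig = ⟨2 | 1⟩
  P = {1,4}:  v_{1} + v_{4} = v_{3}  ⇒ sig = ⟨2 | 1⟩
  P = {1,6}:  v_{1} + v_{6} = v_{2}  ⇒ sig = ⟨2 | 1⟩
  P = {2,4}:  v_{2} + v_{4} = v_{1}  ⇒ sig = ⟨2 | 1⟩
  P = {2,5}:  v_{2} + v_{5} = v_{6}  ⇒ sig = ⟨2 | 1⟩
  P = {3,5}:  v_{3} + v_{5} = v_{4}  ⇒ sig = ⟨2 | 1⟩
  P = {3,6}:  v_{3} + v_{6} = v_{1}  ⇒ sig = ⟨2 | 1⟩
  P = {4,5}:  v_{4} + v_{5} = v_{0}  ⇒ sig = ⟨2 | 1⟩
  P = {0,3}:  v_{0} + v_{3} = 2·v_{4}  ⇒ sig = ⟨2 | 2⟩
  P = {2,3}:  v_{2} + v_{3} = 2·v_{1}  ⇒ sig = ⟨2 | 2⟩

Sorted signature multiset PRS(X):
    ⟨2 | 0⟩
    ⟨2 | 0⟩
    ⟨2 | 0⟩
    ⟨2 | 1⟩
    ⟨2 | 1⟩
    ⟨2 | 1⟩
    ⟨2 | 1⟩
    ⟨2 | 1⟩
    ⟨2 | 1⟩
    ⟨2 | 1⟩
    ⟨2 | 1⟩
    ⟨2 | 1⟩
    ⟨2 | 2⟩
    ⟨2 | 2⟩


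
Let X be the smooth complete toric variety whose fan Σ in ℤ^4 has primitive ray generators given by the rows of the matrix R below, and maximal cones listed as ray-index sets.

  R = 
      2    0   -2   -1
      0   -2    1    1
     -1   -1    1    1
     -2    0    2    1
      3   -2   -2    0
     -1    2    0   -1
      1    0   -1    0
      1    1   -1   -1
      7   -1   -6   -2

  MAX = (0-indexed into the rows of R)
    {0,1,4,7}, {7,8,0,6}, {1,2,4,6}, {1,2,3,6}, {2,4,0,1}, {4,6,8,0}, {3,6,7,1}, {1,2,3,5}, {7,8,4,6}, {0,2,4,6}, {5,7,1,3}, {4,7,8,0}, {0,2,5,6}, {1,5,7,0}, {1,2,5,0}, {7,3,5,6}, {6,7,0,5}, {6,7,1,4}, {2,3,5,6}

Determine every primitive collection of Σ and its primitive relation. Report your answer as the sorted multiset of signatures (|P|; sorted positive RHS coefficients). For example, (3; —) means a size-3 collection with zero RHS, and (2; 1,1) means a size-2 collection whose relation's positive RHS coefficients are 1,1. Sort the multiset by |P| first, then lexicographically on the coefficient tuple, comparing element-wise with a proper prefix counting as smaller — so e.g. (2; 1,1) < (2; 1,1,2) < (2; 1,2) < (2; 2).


Δ(Σ) — 9 vertices, 11 min non-faces:

  P={0,3}:  v_{0} + v_{3} = 0 ; sig = (2; —)
  P={2,7}:  v_{2} + v_{7} = 0 ; sig = (2; —)
  P={4,5}:  v_{4} + v_{5} = v_{0} ; sig = (2; 1)
  P={3,4}:  v_{3} + v_{4} = v_{1} + v_{6} ; sig = (2; 1,1)
  P={2,8}:  v_{2} + v_{8} = v_{0} + v_{4} + v_{6} ; sig = (2; 1,1,1)
  P={3,8}:  v_{3} + v_{8} = v_{4} + v_{6} + v_{7} ; sig = (2; 1,1,1)
  P={5,8}:  v_{5} + v_{8} = 2·v_{0} + v_{6} + v_{7} ; sig = (2; 1,1,2)
  P={1,8}:  v_{1} + v_{8} = 2·v_{4} + v_{7} ; sig = (2; 1,2)
  P={1,5,6}:  v_{1} + v_{5} + v_{6} = 0 ; sig = (3; —)
  P={0,1,6}:  v_{0} + v_{1} + v_{6} = v_{4} ; sig = (3; 1)
  P={0,4,6,7}:  v_{0} + v_{4} + v_{6} + v_{7} = v_{8} ; sig = (4; 1)

Hence PRS(X_Σ) =
[(2; —), (2; —), (2; 1), (2; 1,1), (2; 1,1,1), (2; 1,1,1), (2; 1,1,2), (2; 1,2), (3; —), (3; 1), (4; 1)]


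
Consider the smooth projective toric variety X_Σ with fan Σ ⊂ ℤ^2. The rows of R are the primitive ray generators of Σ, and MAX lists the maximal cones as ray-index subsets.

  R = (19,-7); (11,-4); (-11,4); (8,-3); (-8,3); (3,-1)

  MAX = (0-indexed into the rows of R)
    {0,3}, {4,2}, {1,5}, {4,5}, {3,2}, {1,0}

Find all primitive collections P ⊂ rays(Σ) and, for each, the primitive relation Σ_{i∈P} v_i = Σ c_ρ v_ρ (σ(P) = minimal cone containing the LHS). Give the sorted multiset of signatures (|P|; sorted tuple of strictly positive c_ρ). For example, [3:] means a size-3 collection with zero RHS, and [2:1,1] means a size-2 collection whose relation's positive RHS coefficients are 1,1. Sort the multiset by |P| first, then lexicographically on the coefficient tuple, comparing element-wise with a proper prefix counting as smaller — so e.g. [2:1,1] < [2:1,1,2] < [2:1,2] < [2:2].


The 9 primitive collections of Σ (r=6, n=2):

  {1,2}:  v_{1} + v_{2} = 0  →  sig = [2:]
  {3,4}:  v_{3} + v_{4} = 0  →  sig = [2:]
  {0,2}:  v_{0} + v_{2} = v_{3}  →  sig = [2:1]
  {0,4}:  v_{0} + v_{4} = v_{1}  →  sig = [2:1]
  {1,3}:  v_{1} + v_{3} = v_{0}  →  sig = [2:1]
  {1,4}:  v_{1} + v_{4} = v_{5}  →  sig = [2:1]
  {2,5}:  v_{2} + v_{5} = v_{4}  →  sig = [2:1]
  {3,5}:  v_{3} + v_{5} = v_{1}  →  sig = [2:1]
  {0,5}:  v_{0} + v_{5} = 2·v_{1}  →  sig = [2:2]

so the primitive-relation signature multiset is
{ [2:] ×2,  [2:1] ×6,  [2:2] }


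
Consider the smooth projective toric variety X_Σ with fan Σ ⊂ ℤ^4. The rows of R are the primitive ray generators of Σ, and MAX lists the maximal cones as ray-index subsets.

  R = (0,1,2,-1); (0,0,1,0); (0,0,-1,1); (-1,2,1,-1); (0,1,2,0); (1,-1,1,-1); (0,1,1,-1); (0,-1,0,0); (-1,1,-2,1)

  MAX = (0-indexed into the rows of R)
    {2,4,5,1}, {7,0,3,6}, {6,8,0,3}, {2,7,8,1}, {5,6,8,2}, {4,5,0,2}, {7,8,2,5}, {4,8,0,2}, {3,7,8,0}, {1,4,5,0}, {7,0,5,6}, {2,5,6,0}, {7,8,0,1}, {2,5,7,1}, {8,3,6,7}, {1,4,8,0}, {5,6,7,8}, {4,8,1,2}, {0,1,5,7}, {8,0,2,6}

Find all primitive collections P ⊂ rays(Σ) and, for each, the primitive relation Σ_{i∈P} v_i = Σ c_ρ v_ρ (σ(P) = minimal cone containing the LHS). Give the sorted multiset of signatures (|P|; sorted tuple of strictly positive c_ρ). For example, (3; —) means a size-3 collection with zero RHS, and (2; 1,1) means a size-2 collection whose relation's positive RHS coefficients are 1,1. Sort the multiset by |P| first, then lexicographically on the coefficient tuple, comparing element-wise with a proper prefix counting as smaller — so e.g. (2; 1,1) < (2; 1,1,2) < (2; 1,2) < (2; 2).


Σ has 14 primitive collections:

  {1,6}:  v_{1} + v_{6} = v_{0}  so sig = (2; 1)
  {2,3}:  v_{2} + v_{3} = v_{0} + v_{8}  so sig = (2; 1,1)
  {1,3}:  v_{1} + v_{3} = 2·v_{0} + v_{7} + v_{8}  so sig = (2; 1,1,2)
  {3,4}:  v_{3} + v_{4} = 2·v_{0} + v_{1} + v_{8}  so sig = (2; 1,1,2)
  {3,5}:  v_{3} + v_{5} = 2·v_{6} + v_{7}  so sig = (2; 1,2)
  {4,6}:  v_{4} + v_{6} = 2·v_{0} + v_{2}  so sig = (2; 1,2)
  {4,7}:  v_{4} + v_{7} = 2·v_{1}  so sig = (2; 2)
  {1,5,8}:  v_{1} + v_{5} + v_{8} = 0  so sig = (3; —)
  {2,6,7}:  v_{2} + v_{6} + v_{7} = 0  so sig = (3; —)
  {0,1,2}:  v_{0} + v_{1} + v_{2} = v_{4}  so sig = (3; 1)
  {0,2,7}:  v_{0} + v_{2} + v_{7} = v_{1}  so sig = (3; 1)
  {0,5,8}:  v_{0} + v_{5} + v_{8} = v_{6}  so sig = (3; 1)
  {4,5,8}:  v_{4} + v_{5} + v_{8} = v_{0} + v_{2}  so sig = (3; 1,1)
  {0,6,7,8}:  v_{0} + v_{6} + v_{7} + v_{8} = v_{3}  so sig = (4; 1)

Sorted signature multiset PRS(X):
    |P|=2: 7 collections, coeffs (1), (1,1), (1,1,2), (1,1,2), (1,2), (1,2), (2)
    |P|=3: 6 collections, coeffs (), (), (1), (1), (1), (1,1)
    |P|=4: 1 collection, coeffs (1)


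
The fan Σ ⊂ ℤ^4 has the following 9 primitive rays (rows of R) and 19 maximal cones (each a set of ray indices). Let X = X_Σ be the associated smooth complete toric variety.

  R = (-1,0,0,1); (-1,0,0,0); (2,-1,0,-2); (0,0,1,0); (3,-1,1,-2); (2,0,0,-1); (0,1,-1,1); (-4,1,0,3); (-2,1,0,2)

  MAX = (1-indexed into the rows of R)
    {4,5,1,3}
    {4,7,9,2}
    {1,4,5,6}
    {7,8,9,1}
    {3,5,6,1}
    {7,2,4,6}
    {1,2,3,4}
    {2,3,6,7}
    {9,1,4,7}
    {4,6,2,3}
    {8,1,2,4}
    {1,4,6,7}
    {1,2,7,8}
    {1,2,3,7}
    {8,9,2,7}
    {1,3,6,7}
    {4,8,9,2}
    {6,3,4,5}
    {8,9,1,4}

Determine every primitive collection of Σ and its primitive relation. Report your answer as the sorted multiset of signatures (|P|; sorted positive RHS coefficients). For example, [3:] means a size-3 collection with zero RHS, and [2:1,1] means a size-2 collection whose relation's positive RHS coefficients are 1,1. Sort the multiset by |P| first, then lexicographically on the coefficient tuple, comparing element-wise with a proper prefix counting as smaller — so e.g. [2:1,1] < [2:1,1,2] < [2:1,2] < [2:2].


|primitive collections| = 14. Relations:

  • {3,9}:  v_{3} + v_{9} = 0 ; sig = [2:]
  • {6,8}:  v_{6} + v_{8} = v_{9} ; sig = [2:1]
  • {2,5}:  v_{2} + v_{5} = v_{3} + v_{4} ; sig = [2:1,1]
  • {3,8}:  v_{3} + v_{8} = v_{1} + v_{2} ; sig = [2:1,1]
  • {5,8}:  v_{5} + v_{8} = v_{1} + v_{4} ; sig = [2:1,1]
  • {6,9}:  v_{6} + v_{9} = v_{4} + v_{7} ; sig = [2:1,1]
  • {5,9}:  v_{5} + v_{9} = v_{1} + v_{4} + v_{6} ; sig = [2:1,1,1]
  • {5,7}:  v_{5} + v_{7} = v_{1} + 2·v_{6} ; sig = [2:1,2]
  • {1,2,6}:  v_{1} + v_{2} + v_{6} = 0 ; sig = [3:]
  • {1,2,9}:  v_{1} + v_{2} + v_{9} = v_{8} ; sig = [3:1]
  • {3,4,7}:  v_{3} + v_{4} + v_{7} = v_{6} ; sig = [3:1]
  • {4,7,8}:  v_{4} + v_{7} + v_{8} = 2·v_{9} ; sig = [3:2]
  • {1,2,4,7}:  v_{1} + v_{2} + v_{4} + v_{7} = v_{9} ; sig = [4:1]
  • {1,3,4,6}:  v_{1} + v_{3} + v_{4} + v_{6} = v_{5} ; sig = [4:1]

Sorted signature multiset PRS(X):
{ [2:],  [2:1],  [2:1,1] ×4,  [2:1,1,1],  [2:1,2],  [3:],  [3:1] ×2,  [3:2],  [4:1] ×2 }


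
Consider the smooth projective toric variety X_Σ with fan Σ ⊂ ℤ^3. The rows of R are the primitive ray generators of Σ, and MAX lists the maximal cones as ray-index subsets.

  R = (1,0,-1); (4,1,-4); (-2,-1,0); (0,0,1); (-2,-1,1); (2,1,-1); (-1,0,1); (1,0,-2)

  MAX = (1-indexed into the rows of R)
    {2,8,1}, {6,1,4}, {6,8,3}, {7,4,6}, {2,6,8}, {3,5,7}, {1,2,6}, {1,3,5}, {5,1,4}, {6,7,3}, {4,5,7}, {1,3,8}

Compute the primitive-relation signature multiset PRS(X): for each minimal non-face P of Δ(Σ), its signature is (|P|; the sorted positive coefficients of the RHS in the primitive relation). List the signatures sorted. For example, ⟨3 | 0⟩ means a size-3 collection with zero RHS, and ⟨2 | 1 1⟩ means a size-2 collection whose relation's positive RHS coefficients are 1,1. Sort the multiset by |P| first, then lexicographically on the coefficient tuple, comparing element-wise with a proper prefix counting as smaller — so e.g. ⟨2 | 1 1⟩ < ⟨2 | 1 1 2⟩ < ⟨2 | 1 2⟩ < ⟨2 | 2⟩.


Δ(Σ) — 8 vertices, 12 min non-faces:

  P={1,7}:  v_{1} + v_{7} = 0  so sig = ⟨2 | 0⟩
  P={5,6}:  v_{5} + v_{6} = 0  so sig = ⟨2 | 0⟩
  P={3,4}:  v_{3} + v_{4} = v_{5}  so sig = ⟨2 | 1⟩
  P={4,8}:  v_{4} + v_{8} = v_{1}  so sig = ⟨2 | 1⟩
  P={2,5}:  v_{2} + v_{5} = v_{1} + v_{8}  so sig = ⟨2 | 1 1⟩
  P={2,7}:  v_{2} + v_{7} = v_{6} + v_{8}  so sig = ⟨2 | 1 1⟩
  P={5,8}:  v_{5} + v_{8} = v_{1} + v_{3}  so sig = ⟨2 | 1 1⟩
  P={7,8}:  v_{7} + v_{8} = v_{3} + v_{6}  so sig = ⟨2 | 1 1⟩
  P={2,4}:  v_{2} + v_{4} = 2·v_{1} + v_{6}  so sig = ⟨2 | 1 2⟩
  P={2,3}:  v_{2} + v_{3} = 2·v_{8}  so sig = ⟨2 | 2⟩
  P={1,3,6}:  v_{1} + v_{3} + v_{6} = v_{8}  so sig = ⟨3 | 1⟩
  P={1,6,8}:  v_{1} + v_{6} + v_{8} = v_{2}  so sig = ⟨3 | 1⟩

Signatures (|P|; sorted positive RHS coefficients), sorted:
[⟨2 | 0⟩, ⟨2 | 0⟩, ⟨2 | 1⟩, ⟨2 | 1⟩, ⟨2 | 1 1⟩, ⟨2 | 1 1⟩, ⟨2 | 1 1⟩, ⟨2 | 1 1⟩, ⟨2 | 1 2⟩, ⟨2 | 2⟩, ⟨3 | 1⟩, ⟨3 | 1⟩]


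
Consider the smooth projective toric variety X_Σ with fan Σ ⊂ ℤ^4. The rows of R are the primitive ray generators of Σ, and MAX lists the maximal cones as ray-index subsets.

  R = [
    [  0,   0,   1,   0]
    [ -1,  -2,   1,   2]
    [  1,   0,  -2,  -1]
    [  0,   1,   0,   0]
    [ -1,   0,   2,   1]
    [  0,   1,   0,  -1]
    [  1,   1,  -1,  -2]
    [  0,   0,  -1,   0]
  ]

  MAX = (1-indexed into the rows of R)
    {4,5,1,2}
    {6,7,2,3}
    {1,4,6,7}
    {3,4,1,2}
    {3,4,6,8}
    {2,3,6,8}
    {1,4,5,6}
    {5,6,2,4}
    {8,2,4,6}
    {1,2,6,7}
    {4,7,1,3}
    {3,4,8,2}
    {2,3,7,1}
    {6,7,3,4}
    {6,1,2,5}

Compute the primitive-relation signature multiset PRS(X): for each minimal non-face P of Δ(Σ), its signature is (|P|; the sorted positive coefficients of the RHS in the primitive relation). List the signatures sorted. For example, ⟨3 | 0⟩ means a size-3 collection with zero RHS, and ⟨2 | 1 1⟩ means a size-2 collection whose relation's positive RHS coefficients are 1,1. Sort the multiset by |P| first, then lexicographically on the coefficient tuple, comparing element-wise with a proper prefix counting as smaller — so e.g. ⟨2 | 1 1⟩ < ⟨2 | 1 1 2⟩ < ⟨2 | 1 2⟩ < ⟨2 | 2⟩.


The 9 primitive collections of Σ (r=8, n=4):

  P = {1,8}:  v_{1} + v_{8} = 0 ; sig = ⟨2 | 0⟩
  P = {3,5}:  v_{3} + v_{5} = 0 ; sig = ⟨2 | 0⟩
  P = {5,7}:  v_{5} + v_{7} = v_{1} + v_{6} ; sig = ⟨2 | 1 1⟩
  P = {7,8}:  v_{7} + v_{8} = v_{3} + v_{6} ; sig = ⟨2 | 1 1⟩
  P = {5,8}:  v_{5} + v_{8} = v_{2} + v_{4} + v_{6} ; sig = ⟨2 | 1 1 1⟩
  P = {2,4,7}:  v_{2} + v_{4} + v_{7} = 0 ; sig = ⟨3 | 0⟩
  P = {1,3,6}:  v_{1} + v_{3} + v_{6} = v_{7} ; sig = ⟨3 | 1⟩
  P = {1,2,4,6}:  v_{1} + v_{2} + v_{4} + v_{6} = v_{5} ; sig = ⟨4 | 1⟩
  P = {2,3,4,6}:  v_{2} + v_{3} + v_{4} + v_{6} = v_{8} ; sig = ⟨4 | 1⟩

Hence PRS(X_Σ) =
{ ⟨2 | 0⟩ ×2,  ⟨2 | 1 1⟩ ×2,  ⟨2 | 1 1 1⟩,  ⟨3 | 0⟩,  ⟨3 | 1⟩,  ⟨4 | 1⟩ ×2 }


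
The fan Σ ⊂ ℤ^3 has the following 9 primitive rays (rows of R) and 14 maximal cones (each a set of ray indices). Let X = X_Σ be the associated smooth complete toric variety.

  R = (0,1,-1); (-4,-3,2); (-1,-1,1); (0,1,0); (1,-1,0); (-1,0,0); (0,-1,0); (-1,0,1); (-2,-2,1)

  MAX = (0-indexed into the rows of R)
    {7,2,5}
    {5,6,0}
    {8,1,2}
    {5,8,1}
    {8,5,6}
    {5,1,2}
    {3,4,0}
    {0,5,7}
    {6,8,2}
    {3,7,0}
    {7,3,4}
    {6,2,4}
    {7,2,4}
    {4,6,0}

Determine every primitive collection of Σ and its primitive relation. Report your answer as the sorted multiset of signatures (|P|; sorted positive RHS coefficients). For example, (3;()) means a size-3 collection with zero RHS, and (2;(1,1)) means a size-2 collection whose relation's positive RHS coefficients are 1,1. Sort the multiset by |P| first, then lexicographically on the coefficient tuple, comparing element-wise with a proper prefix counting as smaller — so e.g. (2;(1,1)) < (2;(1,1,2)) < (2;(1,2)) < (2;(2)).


18 collections generate NE(X_Σ); each relation:

  P={3,6}:  v_{3} + v_{6} = 0  →  sig = (2;())
  P={0,2}:  v_{0} + v_{2} = v_{5}  →  sig = (2;(1))
  P={2,3}:  v_{2} + v_{3} = v_{7}  →  sig = (2;(1))
  P={4,5}:  v_{4} + v_{5} = v_{6}  →  sig = (2;(1))
  P={6,7}:  v_{6} + v_{7} = v_{2}  →  sig = (2;(1))
  P={3,5}:  v_{3} + v_{5} = v_{0} + v_{7}  →  sig = (2;(1,1))
  P={3,8}:  v_{3} + v_{8} = v_{2} + v_{5}  →  sig = (2;(1,1))
  P={1,4}:  v_{1} + v_{4} = v_{2} + v_{6} + v_{8}  →  sig = (2;(1,1,1))
  P={0,1}:  v_{0} + v_{1} = 2·v_{5} + v_{8}  →  sig = (2;(1,2))
  P={0,8}:  v_{0} + v_{8} = 2·v_{5} + v_{6}  →  sig = (2;(1,2))
  P={4,8}:  v_{4} + v_{8} = v_{2} + 2·v_{6}  →  sig = (2;(1,2))
  P={7,8}:  v_{7} + v_{8} = 2·v_{2} + v_{5}  →  sig = (2;(1,2))
  P={1,6}:  v_{1} + v_{6} = 2·v_{8}  →  sig = (2;(2))
  P={1,3}:  v_{1} + v_{3} = 2·v_{2} + 2·v_{5}  →  sig = (2;(2,2))
  P={1,7}:  v_{1} + v_{7} = 3·v_{2} + 2·v_{5}  →  sig = (2;(2,3))
  P={0,4,7}:  v_{0} + v_{4} + v_{7} = 0  →  sig = (3;())
  P={2,5,6}:  v_{2} + v_{5} + v_{6} = v_{8}  →  sig = (3;(1))
  P={2,5,8}:  v_{2} + v_{5} + v_{8} = v_{1}  →  sig = (3;(1))

Signatures (|P|; sorted positive RHS coefficients), sorted:
    (2;())
    (2;(1))
    (2;(1))
    (2;(1))
    (2;(1))
    (2;(1,1))
    (2;(1,1))
    (2;(1,1,1))
    (2;(1,2))
    (2;(1,2))
    (2;(1,2))
    (2;(1,2))
    (2;(2))
    (2;(2,2))
    (2;(2,3))
    (3;())
    (3;(1))
    (3;(1))


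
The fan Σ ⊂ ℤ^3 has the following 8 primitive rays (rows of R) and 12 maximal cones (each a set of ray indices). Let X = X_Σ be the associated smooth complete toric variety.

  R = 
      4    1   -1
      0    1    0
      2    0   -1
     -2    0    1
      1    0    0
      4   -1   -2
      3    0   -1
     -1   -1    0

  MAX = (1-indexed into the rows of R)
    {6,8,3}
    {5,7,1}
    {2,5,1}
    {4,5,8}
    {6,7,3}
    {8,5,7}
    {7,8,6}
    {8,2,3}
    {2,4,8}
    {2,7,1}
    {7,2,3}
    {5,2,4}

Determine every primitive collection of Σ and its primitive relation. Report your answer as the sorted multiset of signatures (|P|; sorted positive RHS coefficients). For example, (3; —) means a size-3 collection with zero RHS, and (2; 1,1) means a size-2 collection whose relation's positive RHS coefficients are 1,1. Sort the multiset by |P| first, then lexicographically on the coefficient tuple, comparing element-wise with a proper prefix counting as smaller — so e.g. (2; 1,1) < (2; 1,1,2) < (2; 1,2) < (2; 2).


Δ(Σ) — 8 vertices, 14 min non-faces:

  {3,4}:  v_{3} + v_{4} = 0  ⇒ sig = (2; —)
  {1,8}:  v_{1} + v_{8} = v_{7}  ⇒ sig = (2; 1)
  {3,5}:  v_{3} + v_{5} = v_{7}  ⇒ sig = (2; 1)
  {4,7}:  v_{4} + v_{7} = v_{5}  ⇒ sig = (2; 1)
  {4,6}:  v_{4} + v_{6} = v_{7} + v_{8}  ⇒ sig = (2; 1,1)
  {1,3}:  v_{1} + v_{3} = v_{2} + 2·v_{7}  ⇒ sig = (2; 1,2)
  {1,4}:  v_{1} + v_{4} = v_{2} + 2·v_{5}  ⇒ sig = (2; 1,2)
  {1,6}:  v_{1} + v_{6} = v_{3} + 2·v_{7}  ⇒ sig = (2; 1,2)
  {5,6}:  v_{5} + v_{6} = 2·v_{7} + v_{8}  ⇒ sig = (2; 1,2)
  {2,6}:  v_{2} + v_{6} = 2·v_{3}  ⇒ sig = (2; 2)
  {2,5,8}:  v_{2} + v_{5} + v_{8} = 0  ⇒ sig = (3; —)
  {2,5,7}:  v_{2} + v_{5} + v_{7} = v_{1}  ⇒ sig = (3; 1)
  {2,7,8}:  v_{2} + v_{7} + v_{8} = v_{3}  ⇒ sig = (3; 1)
  {3,7,8}:  v_{3} + v_{7} + v_{8} = v_{6}  ⇒ sig = (3; 1)

Hence PRS(X_Σ) =
{ (2; —),  (2; 1) ×3,  (2; 1,1),  (2; 1,2) ×4,  (2; 2),  (3; —),  (3; 1) ×3 }


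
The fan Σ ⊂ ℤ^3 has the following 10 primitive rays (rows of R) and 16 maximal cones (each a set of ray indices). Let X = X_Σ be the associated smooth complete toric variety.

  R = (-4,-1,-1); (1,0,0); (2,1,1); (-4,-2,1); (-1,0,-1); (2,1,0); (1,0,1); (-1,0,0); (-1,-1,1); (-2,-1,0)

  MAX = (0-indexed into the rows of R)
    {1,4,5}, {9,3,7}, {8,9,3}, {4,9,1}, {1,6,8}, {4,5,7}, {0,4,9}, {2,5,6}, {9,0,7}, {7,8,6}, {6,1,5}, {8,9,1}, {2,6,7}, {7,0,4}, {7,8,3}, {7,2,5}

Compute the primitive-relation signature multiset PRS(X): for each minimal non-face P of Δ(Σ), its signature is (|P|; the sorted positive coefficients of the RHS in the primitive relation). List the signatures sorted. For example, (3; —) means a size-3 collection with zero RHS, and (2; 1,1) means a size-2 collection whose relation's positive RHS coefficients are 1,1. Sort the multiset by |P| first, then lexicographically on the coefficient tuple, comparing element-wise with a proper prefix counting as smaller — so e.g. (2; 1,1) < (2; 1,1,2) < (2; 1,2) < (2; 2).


Δ(Σ) — 10 vertices, 24 min non-faces:

  P = {1,7}:  v_{1} + v_{7} = 0  ⇒ sig = (2; —)
  P = {4,6}:  v_{4} + v_{6} = 0  ⇒ sig = (2; —)
  P = {5,9}:  v_{5} + v_{9} = 0  ⇒ sig = (2; —)
  P = {4,8}:  v_{4} + v_{8} = v_{9}  ⇒ sig = (2; 1)
  P = {5,8}:  v_{5} + v_{8} = v_{6}  ⇒ sig = (2; 1)
  P = {6,9}:  v_{6} + v_{9} = v_{8}  ⇒ sig = (2; 1)
  P = {0,1}:  v_{0} + v_{1} = v_{4} + v_{9}  ⇒ sig = (2; 1,1)
  P = {0,5}:  v_{0} + v_{5} = v_{4} + v_{7}  ⇒ sig = (2; 1,1)
  P = {0,6}:  v_{0} + v_{6} = v_{7} + v_{9}  ⇒ sig = (2; 1,1)
  P = {1,2}:  v_{1} + v_{2} = v_{5} + v_{6}  ⇒ sig = (2; 1,1)
  P = {1,3}:  v_{1} + v_{3} = v_{8} + v_{9}  ⇒ sig = (2; 1,1)
  P = {2,4}:  v_{2} + v_{4} = v_{5} + v_{7}  ⇒ sig = (2; 1,1)
  P = {2,9}:  v_{2} + v_{9} = v_{6} + v_{7}  ⇒ sig = (2; 1,1)
  P = {3,5}:  v_{3} + v_{5} = v_{7} + v_{8}  ⇒ sig = (2; 1,1)
  P = {2,3}:  v_{2} + v_{3} = v_{6} + 2·v_{7} + v_{8}  ⇒ sig = (2; 1,1,2)
  P = {0,8}:  v_{0} + v_{8} = v_{7} + 2·v_{9}  ⇒ sig = (2; 1,2)
  P = {2,8}:  v_{2} + v_{8} = 2·v_{6} + v_{7}  ⇒ sig = (2; 1,2)
  P = {3,4}:  v_{3} + v_{4} = v_{7} + 2·v_{9}  ⇒ sig = (2; 1,2)
  P = {3,6}:  v_{3} + v_{6} = v_{7} + 2·v_{8}  ⇒ sig = (2; 1,2)
  P = {0,2}:  v_{0} + v_{2} = 2·v_{7}  ⇒ sig = (2; 2)
  P = {0,3}:  v_{0} + v_{3} = 2·v_{7} + 3·v_{9}  ⇒ sig = (2; 2,3)
  P = {4,7,9}:  v_{4} + v_{7} + v_{9} = v_{0}  ⇒ sig = (3; 1)
  P = {5,6,7}:  v_{5} + v_{6} + v_{7} = v_{2}  ⇒ sig = (3; 1)
  P = {7,8,9}:  v_{7} + v_{8} + v_{9} = v_{3}  ⇒ sig = (3; 1)

Hence PRS(X_Σ) =
{ (2; —) ×3,  (2; 1) ×3,  (2; 1,1) ×8,  (2; 1,1,2),  (2; 1,2) ×4,  (2; 2),  (2; 2,3),  (3; 1) ×3 }
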